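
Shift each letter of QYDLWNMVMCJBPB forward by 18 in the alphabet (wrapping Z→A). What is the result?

IQVDOFENEUBTHT

Q(16): 16+18=34≡8 → I
Y(24): 24+18=42≡16 → Q
D(3): 3+18=21 → V
L(11): 11+18=29≡3 → D
W(22): 22+18=40≡14 → O
N(13): 13+18=31≡5 → F
M(12): 12+18=30≡4 → E
V(21): 21+18=39≡13 → N
M(12): 12+18=30≡4 → E
C(2): 2+18=20 → U
J(9): 9+18=27≡1 → B
B(1): 1+18=19 → T
P(15): 15+18=33≡7 → H
B(1): 1+18=19 → T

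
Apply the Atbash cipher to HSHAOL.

SHSZLO

H(7) → S(18)
S(18) → H(7)
H(7) → S(18)
A(0) → Z(25)
O(14) → L(11)
L(11) → O(14)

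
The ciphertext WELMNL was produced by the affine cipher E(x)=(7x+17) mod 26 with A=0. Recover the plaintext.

The inverse of 7 mod 26 is 15, since 7·15=105≡1. Apply D(y)=15·(y−17) mod 26:
W(22): 15·(22−17)=75≡23 → X
E(4): 15·(4−17)=-195≡13 → N
L(11): 15·(11−17)=-90≡14 → O
M(12): 15·(12−17)=-75≡3 → D
N(13): 15·(13−17)=-60≡18 → S
L(11): 15·(11−17)=-90≡14 → O

XNODSO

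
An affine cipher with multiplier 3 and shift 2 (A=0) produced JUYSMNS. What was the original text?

LGQOMVO

The inverse of 3 mod 26 is 9, since 3·9=27≡1. Apply D(y)=9·(y−2) mod 26:
J(9): 9·(9−2)=63≡11 → L
U(20): 9·(20−2)=162≡6 → G
Y(24): 9·(24−2)=198≡16 → Q
S(18): 9·(18−2)=144≡14 → O
M(12): 9·(12−2)=90≡12 → M
N(13): 9·(13−2)=99≡21 → V
S(18): 9·(18−2)=144≡14 → O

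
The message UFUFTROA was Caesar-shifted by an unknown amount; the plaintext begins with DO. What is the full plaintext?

DODOCAXJ

From the crib: U(20)−D(3)=17, so the shift is 17.
Subtract 17 from each ciphertext letter:
U(20): 20−17=3 → D
F(5): 5−17=-12≡14 → O
U(20): 20−17=3 → D
F(5): 5−17=-12≡14 → O
T(19): 19−17=2 → C
R(17): 17−17=0 → A
O(14): 14−17=-3≡23 → X
A(0): 0−17=-17≡9 → J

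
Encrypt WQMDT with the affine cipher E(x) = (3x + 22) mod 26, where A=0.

W(22): 3·22+22=88≡10 → K
Q(16): 3·16+22=70≡18 → S
M(12): 3·12+22=58≡6 → G
D(3): 3·3+22=31≡5 → F
T(19): 3·19+22=79≡1 → B

KSGFB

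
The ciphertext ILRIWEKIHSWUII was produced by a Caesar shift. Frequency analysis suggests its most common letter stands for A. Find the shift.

8

The most frequent ciphertext letter is I (appears 5 times).
I is position 8; A is position 0.
Shift = 8.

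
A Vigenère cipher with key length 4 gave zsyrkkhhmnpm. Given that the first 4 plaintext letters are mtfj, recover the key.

Subtract each crib letter from the matching ciphertext letter (mod 26):
z(25)−m(12)=13 → n
s(18)−t(19)=-1≡25 → z
y(24)−f(5)=19 → t
r(17)−j(9)=8 → i

nzti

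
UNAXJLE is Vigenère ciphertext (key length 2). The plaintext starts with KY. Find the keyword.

KP

Subtract each crib letter from the matching ciphertext letter (mod 26):
U(20)−K(10)=10 → K
N(13)−Y(24)=-11≡15 → P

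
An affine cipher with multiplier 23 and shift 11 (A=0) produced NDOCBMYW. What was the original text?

IUZDMRNF

The inverse of 23 mod 26 is 17, since 23·17=391≡1. Apply D(y)=17·(y−11) mod 26:
N(13): 17·(13−11)=34≡8 → I
D(3): 17·(3−11)=-136≡20 → U
O(14): 17·(14−11)=51≡25 → Z
C(2): 17·(2−11)=-153≡3 → D
B(1): 17·(1−11)=-170≡12 → M
M(12): 17·(12−11)=17 → R
Y(24): 17·(24−11)=221≡13 → N
W(22): 17·(22−11)=187≡5 → F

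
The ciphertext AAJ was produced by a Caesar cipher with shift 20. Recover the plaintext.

GGP

A(0): 0−20=-20≡6 → G
A(0): 0−20=-20≡6 → G
J(9): 9−20=-11≡15 → P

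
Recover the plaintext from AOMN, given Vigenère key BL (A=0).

Repeat the key across the ciphertext: BLBL
A(0)−B(1): -1≡25 → Z
O(14)−L(11): 3 → D
M(12)−B(1): 11 → L
N(13)−L(11): 2 → C

ZDLC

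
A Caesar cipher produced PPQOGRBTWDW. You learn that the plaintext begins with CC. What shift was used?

From the crib: P(15)−C(2)=13, so the shift is 13.

13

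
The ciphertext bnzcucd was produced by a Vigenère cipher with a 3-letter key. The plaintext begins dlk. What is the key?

ycp

Subtract each crib letter from the matching ciphertext letter (mod 26):
b(1)−d(3)=-2≡24 → y
n(13)−l(11)=2 → c
z(25)−k(10)=15 → p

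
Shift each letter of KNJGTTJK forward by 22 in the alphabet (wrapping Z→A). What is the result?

GJFCPPFG

K(10): 10+22=32≡6 → G
N(13): 13+22=35≡9 → J
J(9): 9+22=31≡5 → F
G(6): 6+22=28≡2 → C
T(19): 19+22=41≡15 → P
T(19): 19+22=41≡15 → P
J(9): 9+22=31≡5 → F
K(10): 10+22=32≡6 → G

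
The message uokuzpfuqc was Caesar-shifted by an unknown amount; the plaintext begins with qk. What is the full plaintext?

From the crib: u(20)−q(16)=4, so the shift is 4.
Subtract 4 from each ciphertext letter:
u(20): 20−4=16 → q
o(14): 14−4=10 → k
k(10): 10−4=6 → g
u(20): 20−4=16 → q
z(25): 25−4=21 → v
p(15): 15−4=11 → l
f(5): 5−4=1 → b
u(20): 20−4=16 → q
q(16): 16−4=12 → m
c(2): 2−4=-2≡24 → y

qkgqvlbqmy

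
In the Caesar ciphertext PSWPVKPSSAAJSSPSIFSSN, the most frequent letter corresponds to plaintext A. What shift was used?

The most frequent ciphertext letter is S (appears 8 times).
S is position 18; A is position 0.
Shift = 18.

18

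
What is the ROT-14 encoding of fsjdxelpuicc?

tgxrlszdiwqq

f(5): 5+14=19 → t
s(18): 18+14=32≡6 → g
j(9): 9+14=23 → x
d(3): 3+14=17 → r
x(23): 23+14=37≡11 → l
e(4): 4+14=18 → s
l(11): 11+14=25 → z
p(15): 15+14=29≡3 → d
u(20): 20+14=34≡8 → i
i(8): 8+14=22 → w
c(2): 2+14=16 → q
c(2): 2+14=16 → q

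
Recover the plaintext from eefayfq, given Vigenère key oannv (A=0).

qesndrq

Repeat the key across the ciphertext: oannvoa
e(4)−o(14): -10≡16 → q
e(4)−a(0): 4 → e
f(5)−n(13): -8≡18 → s
a(0)−n(13): -13≡13 → n
y(24)−v(21): 3 → d
f(5)−o(14): -9≡17 → r
q(16)−a(0): 16 → q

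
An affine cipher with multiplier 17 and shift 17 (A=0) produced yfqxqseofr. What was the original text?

fkdidxnjka

The inverse of 17 mod 26 is 23, since 17·23=391≡1. Apply D(y)=23·(y−17) mod 26:
y(24): 23·(24−17)=161≡5 → f
f(5): 23·(5−17)=-276≡10 → k
q(16): 23·(16−17)=-23≡3 → d
x(23): 23·(23−17)=138≡8 → i
q(16): 23·(16−17)=-23≡3 → d
s(18): 23·(18−17)=23 → x
e(4): 23·(4−17)=-299≡13 → n
o(14): 23·(14−17)=-69≡9 → j
f(5): 23·(5−17)=-276≡10 → k
r(17): 23·(17−17)=0 → a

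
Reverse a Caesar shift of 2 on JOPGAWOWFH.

HMNEYUMUDF

J(9): 9−2=7 → H
O(14): 14−2=12 → M
P(15): 15−2=13 → N
G(6): 6−2=4 → E
A(0): 0−2=-2≡24 → Y
W(22): 22−2=20 → U
O(14): 14−2=12 → M
W(22): 22−2=20 → U
F(5): 5−2=3 → D
H(7): 7−2=5 → F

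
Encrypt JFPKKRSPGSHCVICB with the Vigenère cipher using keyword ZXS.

Repeat the key across the message: ZXSZXSZXSZXSZXSZ
J(9)+Z(25): 34≡8 → I
F(5)+X(23): 28≡2 → C
P(15)+S(18): 33≡7 → H
K(10)+Z(25): 35≡9 → J
K(10)+X(23): 33≡7 → H
R(17)+S(18): 35≡9 → J
S(18)+Z(25): 43≡17 → R
P(15)+X(23): 38≡12 → M
G(6)+S(18): 24 → Y
S(18)+Z(25): 43≡17 → R
H(7)+X(23): 30≡4 → E
C(2)+S(18): 20 → U
V(21)+Z(25): 46≡20 → U
I(8)+X(23): 31≡5 → F
C(2)+S(18): 20 → U
B(1)+Z(25): 26≡0 → A

ICHJHJRMYREUUFUA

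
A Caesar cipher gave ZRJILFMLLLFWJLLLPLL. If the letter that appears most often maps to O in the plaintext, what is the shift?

The most frequent ciphertext letter is L (appears 9 times).
L is position 11; O is position 14.
Shift = -3≡23.

23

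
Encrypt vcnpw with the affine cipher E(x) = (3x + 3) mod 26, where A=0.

ojqwr

v(21): 3·21+3=66≡14 → o
c(2): 3·2+3=9 → j
n(13): 3·13+3=42≡16 → q
p(15): 3·15+3=48≡22 → w
w(22): 3·22+3=69≡17 → r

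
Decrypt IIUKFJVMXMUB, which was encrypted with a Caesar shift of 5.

I(8): 8−5=3 → D
I(8): 8−5=3 → D
U(20): 20−5=15 → P
K(10): 10−5=5 → F
F(5): 5−5=0 → A
J(9): 9−5=4 → E
V(21): 21−5=16 → Q
M(12): 12−5=7 → H
X(23): 23−5=18 → S
M(12): 12−5=7 → H
U(20): 20−5=15 → P
B(1): 1−5=-4≡22 → W

DDPFAEQHSHPW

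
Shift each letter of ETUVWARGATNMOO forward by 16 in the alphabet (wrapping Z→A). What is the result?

UJKLMQHWQJDCEE

E(4): 4+16=20 → U
T(19): 19+16=35≡9 → J
U(20): 20+16=36≡10 → K
V(21): 21+16=37≡11 → L
W(22): 22+16=38≡12 → M
A(0): 0+16=16 → Q
R(17): 17+16=33≡7 → H
G(6): 6+16=22 → W
A(0): 0+16=16 → Q
T(19): 19+16=35≡9 → J
N(13): 13+16=29≡3 → D
M(12): 12+16=28≡2 → C
O(14): 14+16=30≡4 → E
O(14): 14+16=30≡4 → E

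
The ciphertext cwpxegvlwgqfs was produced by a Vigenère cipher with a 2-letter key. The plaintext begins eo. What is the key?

Subtract each crib letter from the matching ciphertext letter (mod 26):
c(2)−e(4)=-2≡24 → y
w(22)−o(14)=8 → i

yi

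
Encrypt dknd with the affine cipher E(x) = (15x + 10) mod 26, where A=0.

d(3): 15·3+10=55≡3 → d
k(10): 15·10+10=160≡4 → e
n(13): 15·13+10=205≡23 → x
d(3): 15·3+10=55≡3 → d

dexd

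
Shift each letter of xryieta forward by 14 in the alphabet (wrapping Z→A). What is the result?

x(23): 23+14=37≡11 → l
r(17): 17+14=31≡5 → f
y(24): 24+14=38≡12 → m
i(8): 8+14=22 → w
e(4): 4+14=18 → s
t(19): 19+14=33≡7 → h
a(0): 0+14=14 → o

lfmwsho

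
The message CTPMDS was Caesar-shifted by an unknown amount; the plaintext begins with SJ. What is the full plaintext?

From the crib: C(2)−S(18)=-16≡10, so the shift is 10.
Subtract 10 from each ciphertext letter:
C(2): 2−10=-8≡18 → S
T(19): 19−10=9 → J
P(15): 15−10=5 → F
M(12): 12−10=2 → C
D(3): 3−10=-7≡19 → T
S(18): 18−10=8 → I

SJFCTI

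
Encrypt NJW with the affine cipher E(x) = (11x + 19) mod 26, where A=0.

N(13): 11·13+19=162≡6 → G
J(9): 11·9+19=118≡14 → O
W(22): 11·22+19=261≡1 → B

GOB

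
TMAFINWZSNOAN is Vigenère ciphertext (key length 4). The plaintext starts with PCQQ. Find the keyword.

Subtract each crib letter from the matching ciphertext letter (mod 26):
T(19)−P(15)=4 → E
M(12)−C(2)=10 → K
A(0)−Q(16)=-16≡10 → K
F(5)−Q(16)=-11≡15 → P

EKKP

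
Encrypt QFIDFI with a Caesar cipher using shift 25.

PEHCEH

Q(16): 16+25=41≡15 → P
F(5): 5+25=30≡4 → E
I(8): 8+25=33≡7 → H
D(3): 3+25=28≡2 → C
F(5): 5+25=30≡4 → E
I(8): 8+25=33≡7 → H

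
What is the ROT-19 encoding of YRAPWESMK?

Y(24): 24+19=43≡17 → R
R(17): 17+19=36≡10 → K
A(0): 0+19=19 → T
P(15): 15+19=34≡8 → I
W(22): 22+19=41≡15 → P
E(4): 4+19=23 → X
S(18): 18+19=37≡11 → L
M(12): 12+19=31≡5 → F
K(10): 10+19=29≡3 → D

RKTIPXLFD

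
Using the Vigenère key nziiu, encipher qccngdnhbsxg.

dbkvaqmpjmkf

Repeat the key across the message: nziiunziiunz
q(16)+n(13): 29≡3 → d
c(2)+z(25): 27≡1 → b
c(2)+i(8): 10 → k
n(13)+i(8): 21 → v
g(6)+u(20): 26≡0 → a
d(3)+n(13): 16 → q
n(13)+z(25): 38≡12 → m
h(7)+i(8): 15 → p
b(1)+i(8): 9 → j
s(18)+u(20): 38≡12 → m
x(23)+n(13): 36≡10 → k
g(6)+z(25): 31≡5 → f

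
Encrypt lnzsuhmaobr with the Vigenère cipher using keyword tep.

Repeat the key across the message: tepteptepte
l(11)+t(19): 30≡4 → e
n(13)+e(4): 17 → r
z(25)+p(15): 40≡14 → o
s(18)+t(19): 37≡11 → l
u(20)+e(4): 24 → y
h(7)+p(15): 22 → w
m(12)+t(19): 31≡5 → f
a(0)+e(4): 4 → e
o(14)+p(15): 29≡3 → d
b(1)+t(19): 20 → u
r(17)+e(4): 21 → v

erolywfeduv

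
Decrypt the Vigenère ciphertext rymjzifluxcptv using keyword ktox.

Repeat the key across the ciphertext: ktoxktoxktoxkt
r(17)−k(10): 7 → h
y(24)−t(19): 5 → f
m(12)−o(14): -2≡24 → y
j(9)−x(23): -14≡12 → m
z(25)−k(10): 15 → p
i(8)−t(19): -11≡15 → p
f(5)−o(14): -9≡17 → r
l(11)−x(23): -12≡14 → o
u(20)−k(10): 10 → k
x(23)−t(19): 4 → e
c(2)−o(14): -12≡14 → o
p(15)−x(23): -8≡18 → s
t(19)−k(10): 9 → j
v(21)−t(19): 2 → c

hfympprokeosjc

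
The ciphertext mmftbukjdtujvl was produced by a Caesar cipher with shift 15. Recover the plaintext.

m(12): 12−15=-3≡23 → x
m(12): 12−15=-3≡23 → x
f(5): 5−15=-10≡16 → q
t(19): 19−15=4 → e
b(1): 1−15=-14≡12 → m
u(20): 20−15=5 → f
k(10): 10−15=-5≡21 → v
j(9): 9−15=-6≡20 → u
d(3): 3−15=-12≡14 → o
t(19): 19−15=4 → e
u(20): 20−15=5 → f
j(9): 9−15=-6≡20 → u
v(21): 21−15=6 → g
l(11): 11−15=-4≡22 → w

xxqemfvuoefugw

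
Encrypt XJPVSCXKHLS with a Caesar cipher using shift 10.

X(23): 23+10=33≡7 → H
J(9): 9+10=19 → T
P(15): 15+10=25 → Z
V(21): 21+10=31≡5 → F
S(18): 18+10=28≡2 → C
C(2): 2+10=12 → M
X(23): 23+10=33≡7 → H
K(10): 10+10=20 → U
H(7): 7+10=17 → R
L(11): 11+10=21 → V
S(18): 18+10=28≡2 → C

HTZFCMHURVC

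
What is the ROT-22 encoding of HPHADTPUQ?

H(7): 7+22=29≡3 → D
P(15): 15+22=37≡11 → L
H(7): 7+22=29≡3 → D
A(0): 0+22=22 → W
D(3): 3+22=25 → Z
T(19): 19+22=41≡15 → P
P(15): 15+22=37≡11 → L
U(20): 20+22=42≡16 → Q
Q(16): 16+22=38≡12 → M

DLDWZPLQM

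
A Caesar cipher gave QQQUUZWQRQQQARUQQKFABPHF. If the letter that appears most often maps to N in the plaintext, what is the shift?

The most frequent ciphertext letter is Q (appears 9 times).
Q is position 16; N is position 13.
Shift = 3.

3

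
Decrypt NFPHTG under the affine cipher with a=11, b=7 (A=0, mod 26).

KOWAUH

The inverse of 11 mod 26 is 19, since 11·19=209≡1. Apply D(y)=19·(y−7) mod 26:
N(13): 19·(13−7)=114≡10 → K
F(5): 19·(5−7)=-38≡14 → O
P(15): 19·(15−7)=152≡22 → W
H(7): 19·(7−7)=0 → A
T(19): 19·(19−7)=228≡20 → U
G(6): 19·(6−7)=-19≡7 → H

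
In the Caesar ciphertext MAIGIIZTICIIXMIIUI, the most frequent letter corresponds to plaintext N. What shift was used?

The most frequent ciphertext letter is I (appears 9 times).
I is position 8; N is position 13.
Shift = -5≡21.

21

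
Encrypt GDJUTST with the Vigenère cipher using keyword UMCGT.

Repeat the key across the message: UMCGTUM
G(6)+U(20): 26≡0 → A
D(3)+M(12): 15 → P
J(9)+C(2): 11 → L
U(20)+G(6): 26≡0 → A
T(19)+T(19): 38≡12 → M
S(18)+U(20): 38≡12 → M
T(19)+M(12): 31≡5 → F

APLAMMF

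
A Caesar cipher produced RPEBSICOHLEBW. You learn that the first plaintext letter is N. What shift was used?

4

From the crib: R(17)−N(13)=4, so the shift is 4.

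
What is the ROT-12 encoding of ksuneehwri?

wegzqqtidu

k(10): 10+12=22 → w
s(18): 18+12=30≡4 → e
u(20): 20+12=32≡6 → g
n(13): 13+12=25 → z
e(4): 4+12=16 → q
e(4): 4+12=16 → q
h(7): 7+12=19 → t
w(22): 22+12=34≡8 → i
r(17): 17+12=29≡3 → d
i(8): 8+12=20 → u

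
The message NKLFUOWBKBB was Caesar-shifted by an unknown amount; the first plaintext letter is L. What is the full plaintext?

From the crib: N(13)−L(11)=2, so the shift is 2.
Subtract 2 from each ciphertext letter:
N(13): 13−2=11 → L
K(10): 10−2=8 → I
L(11): 11−2=9 → J
F(5): 5−2=3 → D
U(20): 20−2=18 → S
O(14): 14−2=12 → M
W(22): 22−2=20 → U
B(1): 1−2=-1≡25 → Z
K(10): 10−2=8 → I
B(1): 1−2=-1≡25 → Z
B(1): 1−2=-1≡25 → Z

LIJDSMUZIZZ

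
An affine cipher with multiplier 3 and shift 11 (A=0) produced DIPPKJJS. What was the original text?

GZKKRIIL

The inverse of 3 mod 26 is 9, since 3·9=27≡1. Apply D(y)=9·(y−11) mod 26:
D(3): 9·(3−11)=-72≡6 → G
I(8): 9·(8−11)=-27≡25 → Z
P(15): 9·(15−11)=36≡10 → K
P(15): 9·(15−11)=36≡10 → K
K(10): 9·(10−11)=-9≡17 → R
J(9): 9·(9−11)=-18≡8 → I
J(9): 9·(9−11)=-18≡8 → I
S(18): 9·(18−11)=63≡11 → L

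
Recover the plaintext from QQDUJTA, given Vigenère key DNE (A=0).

NDZRWPX

Repeat the key across the ciphertext: DNEDNED
Q(16)−D(3): 13 → N
Q(16)−N(13): 3 → D
D(3)−E(4): -1≡25 → Z
U(20)−D(3): 17 → R
J(9)−N(13): -4≡22 → W
T(19)−E(4): 15 → P
A(0)−D(3): -3≡23 → X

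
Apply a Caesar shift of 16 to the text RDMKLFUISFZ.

HTCABVKYIVP

R(17): 17+16=33≡7 → H
D(3): 3+16=19 → T
M(12): 12+16=28≡2 → C
K(10): 10+16=26≡0 → A
L(11): 11+16=27≡1 → B
F(5): 5+16=21 → V
U(20): 20+16=36≡10 → K
I(8): 8+16=24 → Y
S(18): 18+16=34≡8 → I
F(5): 5+16=21 → V
Z(25): 25+16=41≡15 → P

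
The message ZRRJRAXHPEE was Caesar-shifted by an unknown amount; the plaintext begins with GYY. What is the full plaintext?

GYYQYHEOWLL

From the crib: Z(25)−G(6)=19, so the shift is 19.
Subtract 19 from each ciphertext letter:
Z(25): 25−19=6 → G
R(17): 17−19=-2≡24 → Y
R(17): 17−19=-2≡24 → Y
J(9): 9−19=-10≡16 → Q
R(17): 17−19=-2≡24 → Y
A(0): 0−19=-19≡7 → H
X(23): 23−19=4 → E
H(7): 7−19=-12≡14 → O
P(15): 15−19=-4≡22 → W
E(4): 4−19=-15≡11 → L
E(4): 4−19=-15≡11 → L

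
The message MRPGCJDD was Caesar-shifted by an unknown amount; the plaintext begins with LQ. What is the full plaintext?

From the crib: M(12)−L(11)=1, so the shift is 1.
Subtract 1 from each ciphertext letter:
M(12): 12−1=11 → L
R(17): 17−1=16 → Q
P(15): 15−1=14 → O
G(6): 6−1=5 → F
C(2): 2−1=1 → B
J(9): 9−1=8 → I
D(3): 3−1=2 → C
D(3): 3−1=2 → C

LQOFBICC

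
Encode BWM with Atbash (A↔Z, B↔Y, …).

B(1) → Y(24)
W(22) → D(3)
M(12) → N(13)

YDN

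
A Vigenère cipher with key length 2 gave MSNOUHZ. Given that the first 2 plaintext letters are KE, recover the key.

Subtract each crib letter from the matching ciphertext letter (mod 26):
M(12)−K(10)=2 → C
S(18)−E(4)=14 → O

CO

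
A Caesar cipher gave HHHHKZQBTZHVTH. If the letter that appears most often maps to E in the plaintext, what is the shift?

The most frequent ciphertext letter is H (appears 6 times).
H is position 7; E is position 4.
Shift = 3.

3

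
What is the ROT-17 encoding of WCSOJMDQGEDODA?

NTJFADUHXVUFUR

W(22): 22+17=39≡13 → N
C(2): 2+17=19 → T
S(18): 18+17=35≡9 → J
O(14): 14+17=31≡5 → F
J(9): 9+17=26≡0 → A
M(12): 12+17=29≡3 → D
D(3): 3+17=20 → U
Q(16): 16+17=33≡7 → H
G(6): 6+17=23 → X
E(4): 4+17=21 → V
D(3): 3+17=20 → U
O(14): 14+17=31≡5 → F
D(3): 3+17=20 → U
A(0): 0+17=17 → R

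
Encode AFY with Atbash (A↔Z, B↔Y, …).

A(0) → Z(25)
F(5) → U(20)
Y(24) → B(1)

ZUB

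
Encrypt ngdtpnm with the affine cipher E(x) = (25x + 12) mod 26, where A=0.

zgjtxza

n(13): 25·13+12=337≡25 → z
g(6): 25·6+12=162≡6 → g
d(3): 25·3+12=87≡9 → j
t(19): 25·19+12=487≡19 → t
p(15): 25·15+12=387≡23 → x
n(13): 25·13+12=337≡25 → z
m(12): 25·12+12=312≡0 → a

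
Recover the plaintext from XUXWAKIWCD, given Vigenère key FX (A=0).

Repeat the key across the ciphertext: FXFXFXFXFX
X(23)−F(5): 18 → S
U(20)−X(23): -3≡23 → X
X(23)−F(5): 18 → S
W(22)−X(23): -1≡25 → Z
A(0)−F(5): -5≡21 → V
K(10)−X(23): -13≡13 → N
I(8)−F(5): 3 → D
W(22)−X(23): -1≡25 → Z
C(2)−F(5): -3≡23 → X
D(3)−X(23): -20≡6 → G

SXSZVNDZXG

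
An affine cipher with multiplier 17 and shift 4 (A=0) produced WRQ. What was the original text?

YNQ

The inverse of 17 mod 26 is 23, since 17·23=391≡1. Apply D(y)=23·(y−4) mod 26:
W(22): 23·(22−4)=414≡24 → Y
R(17): 23·(17−4)=299≡13 → N
Q(16): 23·(16−4)=276≡16 → Q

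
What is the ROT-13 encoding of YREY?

Y(24): 24+13=37≡11 → L
R(17): 17+13=30≡4 → E
E(4): 4+13=17 → R
Y(24): 24+13=37≡11 → L

LERL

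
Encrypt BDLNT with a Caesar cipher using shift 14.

B(1): 1+14=15 → P
D(3): 3+14=17 → R
L(11): 11+14=25 → Z
N(13): 13+14=27≡1 → B
T(19): 19+14=33≡7 → H

PRZBH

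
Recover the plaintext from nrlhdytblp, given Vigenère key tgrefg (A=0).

uludysavul

Repeat the key across the ciphertext: tgrefgtgre
n(13)−t(19): -6≡20 → u
r(17)−g(6): 11 → l
l(11)−r(17): -6≡20 → u
h(7)−e(4): 3 → d
d(3)−f(5): -2≡24 → y
y(24)−g(6): 18 → s
t(19)−t(19): 0 → a
b(1)−g(6): -5≡21 → v
l(11)−r(17): -6≡20 → u
p(15)−e(4): 11 → l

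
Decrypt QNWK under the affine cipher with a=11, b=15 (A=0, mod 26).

TODJ

The inverse of 11 mod 26 is 19, since 11·19=209≡1. Apply D(y)=19·(y−15) mod 26:
Q(16): 19·(16−15)=19 → T
N(13): 19·(13−15)=-38≡14 → O
W(22): 19·(22−15)=133≡3 → D
K(10): 19·(10−15)=-95≡9 → J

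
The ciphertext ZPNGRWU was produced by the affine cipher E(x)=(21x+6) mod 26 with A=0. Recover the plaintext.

RTJADCS

The inverse of 21 mod 26 is 5, since 21·5=105≡1. Apply D(y)=5·(y−6) mod 26:
Z(25): 5·(25−6)=95≡17 → R
P(15): 5·(15−6)=45≡19 → T
N(13): 5·(13−6)=35≡9 → J
G(6): 5·(6−6)=0 → A
R(17): 5·(17−6)=55≡3 → D
W(22): 5·(22−6)=80≡2 → C
U(20): 5·(20−6)=70≡18 → S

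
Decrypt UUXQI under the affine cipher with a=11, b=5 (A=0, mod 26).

The inverse of 11 mod 26 is 19, since 11·19=209≡1. Apply D(y)=19·(y−5) mod 26:
U(20): 19·(20−5)=285≡25 → Z
U(20): 19·(20−5)=285≡25 → Z
X(23): 19·(23−5)=342≡4 → E
Q(16): 19·(16−5)=209≡1 → B
I(8): 19·(8−5)=57≡5 → F

ZZEBF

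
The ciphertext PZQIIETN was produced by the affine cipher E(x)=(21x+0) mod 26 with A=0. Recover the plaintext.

XVCOOURN

The inverse of 21 mod 26 is 5, since 21·5=105≡1. Apply D(y)=5·(y−0) mod 26:
P(15): 5·(15−0)=75≡23 → X
Z(25): 5·(25−0)=125≡21 → V
Q(16): 5·(16−0)=80≡2 → C
I(8): 5·(8−0)=40≡14 → O
I(8): 5·(8−0)=40≡14 → O
E(4): 5·(4−0)=20 → U
T(19): 5·(19−0)=95≡17 → R
N(13): 5·(13−0)=65≡13 → N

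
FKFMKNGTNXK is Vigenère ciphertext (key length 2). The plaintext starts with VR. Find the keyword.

Subtract each crib letter from the matching ciphertext letter (mod 26):
F(5)−V(21)=-16≡10 → K
K(10)−R(17)=-7≡19 → T

KT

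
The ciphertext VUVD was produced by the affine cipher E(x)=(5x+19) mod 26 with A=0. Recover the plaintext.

QVQC

The inverse of 5 mod 26 is 21, since 5·21=105≡1. Apply D(y)=21·(y−19) mod 26:
V(21): 21·(21−19)=42≡16 → Q
U(20): 21·(20−19)=21 → V
V(21): 21·(21−19)=42≡16 → Q
D(3): 21·(3−19)=-336≡2 → C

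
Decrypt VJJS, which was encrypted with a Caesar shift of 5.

V(21): 21−5=16 → Q
J(9): 9−5=4 → E
J(9): 9−5=4 → E
S(18): 18−5=13 → N

QEEN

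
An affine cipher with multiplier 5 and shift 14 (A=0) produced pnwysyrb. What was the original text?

vfmcgcln

The inverse of 5 mod 26 is 21, since 5·21=105≡1. Apply D(y)=21·(y−14) mod 26:
p(15): 21·(15−14)=21 → v
n(13): 21·(13−14)=-21≡5 → f
w(22): 21·(22−14)=168≡12 → m
y(24): 21·(24−14)=210≡2 → c
s(18): 21·(18−14)=84≡6 → g
y(24): 21·(24−14)=210≡2 → c
r(17): 21·(17−14)=63≡11 → l
b(1): 21·(1−14)=-273≡13 → n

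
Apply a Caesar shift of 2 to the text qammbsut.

q(16): 16+2=18 → s
a(0): 0+2=2 → c
m(12): 12+2=14 → o
m(12): 12+2=14 → o
b(1): 1+2=3 → d
s(18): 18+2=20 → u
u(20): 20+2=22 → w
t(19): 19+2=21 → v

scooduwv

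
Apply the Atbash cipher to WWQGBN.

DDJTYM

W(22) → D(3)
W(22) → D(3)
Q(16) → J(9)
G(6) → T(19)
B(1) → Y(24)
N(13) → M(12)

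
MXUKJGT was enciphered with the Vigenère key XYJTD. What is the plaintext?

Repeat the key across the ciphertext: XYJTDXY
M(12)−X(23): -11≡15 → P
X(23)−Y(24): -1≡25 → Z
U(20)−J(9): 11 → L
K(10)−T(19): -9≡17 → R
J(9)−D(3): 6 → G
G(6)−X(23): -17≡9 → J
T(19)−Y(24): -5≡21 → V

PZLRGJV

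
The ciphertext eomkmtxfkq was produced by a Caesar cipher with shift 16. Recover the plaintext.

oywuwdhpua

e(4): 4−16=-12≡14 → o
o(14): 14−16=-2≡24 → y
m(12): 12−16=-4≡22 → w
k(10): 10−16=-6≡20 → u
m(12): 12−16=-4≡22 → w
t(19): 19−16=3 → d
x(23): 23−16=7 → h
f(5): 5−16=-11≡15 → p
k(10): 10−16=-6≡20 → u
q(16): 16−16=0 → a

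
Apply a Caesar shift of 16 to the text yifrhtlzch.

oyvhxjbpsx

y(24): 24+16=40≡14 → o
i(8): 8+16=24 → y
f(5): 5+16=21 → v
r(17): 17+16=33≡7 → h
h(7): 7+16=23 → x
t(19): 19+16=35≡9 → j
l(11): 11+16=27≡1 → b
z(25): 25+16=41≡15 → p
c(2): 2+16=18 → s
h(7): 7+16=23 → x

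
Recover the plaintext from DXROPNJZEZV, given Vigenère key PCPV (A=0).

OVCTALUEPXG

Repeat the key across the ciphertext: PCPVPCPVPCP
D(3)−P(15): -12≡14 → O
X(23)−C(2): 21 → V
R(17)−P(15): 2 → C
O(14)−V(21): -7≡19 → T
P(15)−P(15): 0 → A
N(13)−C(2): 11 → L
J(9)−P(15): -6≡20 → U
Z(25)−V(21): 4 → E
E(4)−P(15): -11≡15 → P
Z(25)−C(2): 23 → X
V(21)−P(15): 6 → G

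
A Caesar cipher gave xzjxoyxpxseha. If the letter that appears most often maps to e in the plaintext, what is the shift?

The most frequent ciphertext letter is x (appears 4 times).
x is position 23; e is position 4.
Shift = 19.

19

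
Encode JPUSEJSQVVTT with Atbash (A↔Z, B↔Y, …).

J(9) → Q(16)
P(15) → K(10)
U(20) → F(5)
S(18) → H(7)
E(4) → V(21)
J(9) → Q(16)
S(18) → H(7)
Q(16) → J(9)
V(21) → E(4)
V(21) → E(4)
T(19) → G(6)
T(19) → G(6)

QKFHVQHJEEGG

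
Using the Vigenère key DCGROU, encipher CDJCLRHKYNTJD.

FFPTZLKMEEHDG

Repeat the key across the message: DCGROUDCGROUD
C(2)+D(3): 5 → F
D(3)+C(2): 5 → F
J(9)+G(6): 15 → P
C(2)+R(17): 19 → T
L(11)+O(14): 25 → Z
R(17)+U(20): 37≡11 → L
H(7)+D(3): 10 → K
K(10)+C(2): 12 → M
Y(24)+G(6): 30≡4 → E
N(13)+R(17): 30≡4 → E
T(19)+O(14): 33≡7 → H
J(9)+U(20): 29≡3 → D
D(3)+D(3): 6 → G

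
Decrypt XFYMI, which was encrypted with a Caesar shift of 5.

X(23): 23−5=18 → S
F(5): 5−5=0 → A
Y(24): 24−5=19 → T
M(12): 12−5=7 → H
I(8): 8−5=3 → D

SATHD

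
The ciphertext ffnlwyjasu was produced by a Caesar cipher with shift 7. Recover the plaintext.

f(5): 5−7=-2≡24 → y
f(5): 5−7=-2≡24 → y
n(13): 13−7=6 → g
l(11): 11−7=4 → e
w(22): 22−7=15 → p
y(24): 24−7=17 → r
j(9): 9−7=2 → c
a(0): 0−7=-7≡19 → t
s(18): 18−7=11 → l
u(20): 20−7=13 → n

yygeprctln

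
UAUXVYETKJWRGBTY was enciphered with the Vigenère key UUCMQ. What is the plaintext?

AGSLFEKRYTCXEPDE

Repeat the key across the ciphertext: UUCMQUUCMQUUCMQU
U(20)−U(20): 0 → A
A(0)−U(20): -20≡6 → G
U(20)−C(2): 18 → S
X(23)−M(12): 11 → L
V(21)−Q(16): 5 → F
Y(24)−U(20): 4 → E
E(4)−U(20): -16≡10 → K
T(19)−C(2): 17 → R
K(10)−M(12): -2≡24 → Y
J(9)−Q(16): -7≡19 → T
W(22)−U(20): 2 → C
R(17)−U(20): -3≡23 → X
G(6)−C(2): 4 → E
B(1)−M(12): -11≡15 → P
T(19)−Q(16): 3 → D
Y(24)−U(20): 4 → E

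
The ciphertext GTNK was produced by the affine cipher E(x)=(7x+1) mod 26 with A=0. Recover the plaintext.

The inverse of 7 mod 26 is 15, since 7·15=105≡1. Apply D(y)=15·(y−1) mod 26:
G(6): 15·(6−1)=75≡23 → X
T(19): 15·(19−1)=270≡10 → K
N(13): 15·(13−1)=180≡24 → Y
K(10): 15·(10−1)=135≡5 → F

XKYF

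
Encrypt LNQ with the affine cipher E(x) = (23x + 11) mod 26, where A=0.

EYP

L(11): 23·11+11=264≡4 → E
N(13): 23·13+11=310≡24 → Y
Q(16): 23·16+11=379≡15 → P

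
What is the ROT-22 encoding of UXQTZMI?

U(20): 20+22=42≡16 → Q
X(23): 23+22=45≡19 → T
Q(16): 16+22=38≡12 → M
T(19): 19+22=41≡15 → P
Z(25): 25+22=47≡21 → V
M(12): 12+22=34≡8 → I
I(8): 8+22=30≡4 → E

QTMPVIE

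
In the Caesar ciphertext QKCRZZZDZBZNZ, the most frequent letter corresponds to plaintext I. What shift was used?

17

The most frequent ciphertext letter is Z (appears 6 times).
Z is position 25; I is position 8.
Shift = 17.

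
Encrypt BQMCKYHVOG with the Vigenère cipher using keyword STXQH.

TJJSRQASEN

Repeat the key across the message: STXQHSTXQH
B(1)+S(18): 19 → T
Q(16)+T(19): 35≡9 → J
M(12)+X(23): 35≡9 → J
C(2)+Q(16): 18 → S
K(10)+H(7): 17 → R
Y(24)+S(18): 42≡16 → Q
H(7)+T(19): 26≡0 → A
V(21)+X(23): 44≡18 → S
O(14)+Q(16): 30≡4 → E
G(6)+H(7): 13 → N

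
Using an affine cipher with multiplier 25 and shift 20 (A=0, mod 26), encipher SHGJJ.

CNOLL

S(18): 25·18+20=470≡2 → C
H(7): 25·7+20=195≡13 → N
G(6): 25·6+20=170≡14 → O
J(9): 25·9+20=245≡11 → L
J(9): 25·9+20=245≡11 → L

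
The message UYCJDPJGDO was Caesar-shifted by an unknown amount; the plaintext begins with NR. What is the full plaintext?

NRVCWICZWH

From the crib: U(20)−N(13)=7, so the shift is 7.
Subtract 7 from each ciphertext letter:
U(20): 20−7=13 → N
Y(24): 24−7=17 → R
C(2): 2−7=-5≡21 → V
J(9): 9−7=2 → C
D(3): 3−7=-4≡22 → W
P(15): 15−7=8 → I
J(9): 9−7=2 → C
G(6): 6−7=-1≡25 → Z
D(3): 3−7=-4≡22 → W
O(14): 14−7=7 → H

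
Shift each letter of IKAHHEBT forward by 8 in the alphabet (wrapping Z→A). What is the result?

QSIPPMJB

I(8): 8+8=16 → Q
K(10): 10+8=18 → S
A(0): 0+8=8 → I
H(7): 7+8=15 → P
H(7): 7+8=15 → P
E(4): 4+8=12 → M
B(1): 1+8=9 → J
T(19): 19+8=27≡1 → B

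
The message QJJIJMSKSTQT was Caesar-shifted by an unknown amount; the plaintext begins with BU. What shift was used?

From the crib: Q(16)−B(1)=15, so the shift is 15.

15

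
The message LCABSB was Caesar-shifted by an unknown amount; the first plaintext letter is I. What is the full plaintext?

IZXYPY

From the crib: L(11)−I(8)=3, so the shift is 3.
Subtract 3 from each ciphertext letter:
L(11): 11−3=8 → I
C(2): 2−3=-1≡25 → Z
A(0): 0−3=-3≡23 → X
B(1): 1−3=-2≡24 → Y
S(18): 18−3=15 → P
B(1): 1−3=-2≡24 → Y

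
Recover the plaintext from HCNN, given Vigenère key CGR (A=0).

Repeat the key across the ciphertext: CGRC
H(7)−C(2): 5 → F
C(2)−G(6): -4≡22 → W
N(13)−R(17): -4≡22 → W
N(13)−C(2): 11 → L

FWWL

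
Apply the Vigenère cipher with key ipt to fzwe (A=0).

Repeat the key across the message: ipti
f(5)+i(8): 13 → n
z(25)+p(15): 40≡14 → o
w(22)+t(19): 41≡15 → p
e(4)+i(8): 12 → m

nopm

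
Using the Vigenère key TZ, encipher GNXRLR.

Repeat the key across the message: TZTZTZ
G(6)+T(19): 25 → Z
N(13)+Z(25): 38≡12 → M
X(23)+T(19): 42≡16 → Q
R(17)+Z(25): 42≡16 → Q
L(11)+T(19): 30≡4 → E
R(17)+Z(25): 42≡16 → Q

ZMQQEQ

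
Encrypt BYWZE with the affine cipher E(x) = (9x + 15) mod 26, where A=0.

YXFGZ

B(1): 9·1+15=24 → Y
Y(24): 9·24+15=231≡23 → X
W(22): 9·22+15=213≡5 → F
Z(25): 9·25+15=240≡6 → G
E(4): 9·4+15=51≡25 → Z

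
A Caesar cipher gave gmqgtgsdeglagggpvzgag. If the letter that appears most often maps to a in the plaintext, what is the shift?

6

The most frequent ciphertext letter is g (appears 9 times).
g is position 6; a is position 0.
Shift = 6.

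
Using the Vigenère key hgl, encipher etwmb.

lzhth

Repeat the key across the message: hglhg
e(4)+h(7): 11 → l
t(19)+g(6): 25 → z
w(22)+l(11): 33≡7 → h
m(12)+h(7): 19 → t
b(1)+g(6): 7 → h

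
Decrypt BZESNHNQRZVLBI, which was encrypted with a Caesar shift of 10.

RPUIDXDGHPLBRY

B(1): 1−10=-9≡17 → R
Z(25): 25−10=15 → P
E(4): 4−10=-6≡20 → U
S(18): 18−10=8 → I
N(13): 13−10=3 → D
H(7): 7−10=-3≡23 → X
N(13): 13−10=3 → D
Q(16): 16−10=6 → G
R(17): 17−10=7 → H
Z(25): 25−10=15 → P
V(21): 21−10=11 → L
L(11): 11−10=1 → B
B(1): 1−10=-9≡17 → R
I(8): 8−10=-2≡24 → Y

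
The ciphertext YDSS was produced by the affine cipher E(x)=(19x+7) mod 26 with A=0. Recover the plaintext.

FIRR

The inverse of 19 mod 26 is 11, since 19·11=209≡1. Apply D(y)=11·(y−7) mod 26:
Y(24): 11·(24−7)=187≡5 → F
D(3): 11·(3−7)=-44≡8 → I
S(18): 11·(18−7)=121≡17 → R
S(18): 11·(18−7)=121≡17 → R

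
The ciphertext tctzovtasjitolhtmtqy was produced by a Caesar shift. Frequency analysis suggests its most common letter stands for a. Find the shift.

19

The most frequent ciphertext letter is t (appears 6 times).
t is position 19; a is position 0.
Shift = 19.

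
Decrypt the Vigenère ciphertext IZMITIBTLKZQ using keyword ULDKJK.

OOJYKYHIIAQG

Repeat the key across the ciphertext: ULDKJKULDKJK
I(8)−U(20): -12≡14 → O
Z(25)−L(11): 14 → O
M(12)−D(3): 9 → J
I(8)−K(10): -2≡24 → Y
T(19)−J(9): 10 → K
I(8)−K(10): -2≡24 → Y
B(1)−U(20): -19≡7 → H
T(19)−L(11): 8 → I
L(11)−D(3): 8 → I
K(10)−K(10): 0 → A
Z(25)−J(9): 16 → Q
Q(16)−K(10): 6 → G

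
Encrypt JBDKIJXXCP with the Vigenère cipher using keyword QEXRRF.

Repeat the key across the message: QEXRRFQEXR
J(9)+Q(16): 25 → Z
B(1)+E(4): 5 → F
D(3)+X(23): 26≡0 → A
K(10)+R(17): 27≡1 → B
I(8)+R(17): 25 → Z
J(9)+F(5): 14 → O
X(23)+Q(16): 39≡13 → N
X(23)+E(4): 27≡1 → B
C(2)+X(23): 25 → Z
P(15)+R(17): 32≡6 → G

ZFABZONBZG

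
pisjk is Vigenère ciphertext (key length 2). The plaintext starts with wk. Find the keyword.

Subtract each crib letter from the matching ciphertext letter (mod 26):
p(15)−w(22)=-7≡19 → t
i(8)−k(10)=-2≡24 → y

ty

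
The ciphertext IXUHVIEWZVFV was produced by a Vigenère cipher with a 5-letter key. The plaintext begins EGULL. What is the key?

Subtract each crib letter from the matching ciphertext letter (mod 26):
I(8)−E(4)=4 → E
X(23)−G(6)=17 → R
U(20)−U(20)=0 → A
H(7)−L(11)=-4≡22 → W
V(21)−L(11)=10 → K

ERAWK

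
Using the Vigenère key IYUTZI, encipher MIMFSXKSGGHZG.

Repeat the key across the message: IYUTZIIYUTZII
M(12)+I(8): 20 → U
I(8)+Y(24): 32≡6 → G
M(12)+U(20): 32≡6 → G
F(5)+T(19): 24 → Y
S(18)+Z(25): 43≡17 → R
X(23)+I(8): 31≡5 → F
K(10)+I(8): 18 → S
S(18)+Y(24): 42≡16 → Q
G(6)+U(20): 26≡0 → A
G(6)+T(19): 25 → Z
H(7)+Z(25): 32≡6 → G
Z(25)+I(8): 33≡7 → H
G(6)+I(8): 14 → O

UGGYRFSQAZGHO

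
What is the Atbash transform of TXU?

GCF

T(19) → G(6)
X(23) → C(2)
U(20) → F(5)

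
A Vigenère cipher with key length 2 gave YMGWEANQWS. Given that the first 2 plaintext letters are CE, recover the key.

WI

Subtract each crib letter from the matching ciphertext letter (mod 26):
Y(24)−C(2)=22 → W
M(12)−E(4)=8 → I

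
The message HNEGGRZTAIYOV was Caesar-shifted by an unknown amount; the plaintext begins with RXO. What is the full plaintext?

RXOQQBJDKSIYF

From the crib: H(7)−R(17)=-10≡16, so the shift is 16.
Subtract 16 from each ciphertext letter:
H(7): 7−16=-9≡17 → R
N(13): 13−16=-3≡23 → X
E(4): 4−16=-12≡14 → O
G(6): 6−16=-10≡16 → Q
G(6): 6−16=-10≡16 → Q
R(17): 17−16=1 → B
Z(25): 25−16=9 → J
T(19): 19−16=3 → D
A(0): 0−16=-16≡10 → K
I(8): 8−16=-8≡18 → S
Y(24): 24−16=8 → I
O(14): 14−16=-2≡24 → Y
V(21): 21−16=5 → F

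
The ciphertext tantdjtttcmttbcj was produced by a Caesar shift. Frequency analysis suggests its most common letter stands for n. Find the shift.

The most frequent ciphertext letter is t (appears 7 times).
t is position 19; n is position 13.
Shift = 6.

6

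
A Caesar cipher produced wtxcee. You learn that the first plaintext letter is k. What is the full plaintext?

khlqss

From the crib: w(22)−k(10)=12, so the shift is 12.
Subtract 12 from each ciphertext letter:
w(22): 22−12=10 → k
t(19): 19−12=7 → h
x(23): 23−12=11 → l
c(2): 2−12=-10≡16 → q
e(4): 4−12=-8≡18 → s
e(4): 4−12=-8≡18 → s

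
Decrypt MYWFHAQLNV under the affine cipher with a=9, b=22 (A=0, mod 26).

The inverse of 9 mod 26 is 3, since 9·3=27≡1. Apply D(y)=3·(y−22) mod 26:
M(12): 3·(12−22)=-30≡22 → W
Y(24): 3·(24−22)=6 → G
W(22): 3·(22−22)=0 → A
F(5): 3·(5−22)=-51≡1 → B
H(7): 3·(7−22)=-45≡7 → H
A(0): 3·(0−22)=-66≡12 → M
Q(16): 3·(16−22)=-18≡8 → I
L(11): 3·(11−22)=-33≡19 → T
N(13): 3·(13−22)=-27≡25 → Z
V(21): 3·(21−22)=-3≡23 → X

WGABHMITZX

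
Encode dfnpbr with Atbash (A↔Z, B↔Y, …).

d(3) → w(22)
f(5) → u(20)
n(13) → m(12)
p(15) → k(10)
b(1) → y(24)
r(17) → i(8)

wumkyi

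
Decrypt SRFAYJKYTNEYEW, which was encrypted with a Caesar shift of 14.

S(18): 18−14=4 → E
R(17): 17−14=3 → D
F(5): 5−14=-9≡17 → R
A(0): 0−14=-14≡12 → M
Y(24): 24−14=10 → K
J(9): 9−14=-5≡21 → V
K(10): 10−14=-4≡22 → W
Y(24): 24−14=10 → K
T(19): 19−14=5 → F
N(13): 13−14=-1≡25 → Z
E(4): 4−14=-10≡16 → Q
Y(24): 24−14=10 → K
E(4): 4−14=-10≡16 → Q
W(22): 22−14=8 → I

EDRMKVWKFZQKQI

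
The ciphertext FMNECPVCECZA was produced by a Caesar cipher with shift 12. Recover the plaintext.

TABSQDJQSQNO

F(5): 5−12=-7≡19 → T
M(12): 12−12=0 → A
N(13): 13−12=1 → B
E(4): 4−12=-8≡18 → S
C(2): 2−12=-10≡16 → Q
P(15): 15−12=3 → D
V(21): 21−12=9 → J
C(2): 2−12=-10≡16 → Q
E(4): 4−12=-8≡18 → S
C(2): 2−12=-10≡16 → Q
Z(25): 25−12=13 → N
A(0): 0−12=-12≡14 → O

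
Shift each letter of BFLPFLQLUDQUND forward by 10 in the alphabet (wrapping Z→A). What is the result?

B(1): 1+10=11 → L
F(5): 5+10=15 → P
L(11): 11+10=21 → V
P(15): 15+10=25 → Z
F(5): 5+10=15 → P
L(11): 11+10=21 → V
Q(16): 16+10=26≡0 → A
L(11): 11+10=21 → V
U(20): 20+10=30≡4 → E
D(3): 3+10=13 → N
Q(16): 16+10=26≡0 → A
U(20): 20+10=30≡4 → E
N(13): 13+10=23 → X
D(3): 3+10=13 → N

LPVZPVAVENAEXN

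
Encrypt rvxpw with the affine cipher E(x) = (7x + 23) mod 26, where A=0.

mocyv

r(17): 7·17+23=142≡12 → m
v(21): 7·21+23=170≡14 → o
x(23): 7·23+23=184≡2 → c
p(15): 7·15+23=128≡24 → y
w(22): 7·22+23=177≡21 → v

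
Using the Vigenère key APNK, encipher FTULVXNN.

Repeat the key across the message: APNKAPNK
F(5)+A(0): 5 → F
T(19)+P(15): 34≡8 → I
U(20)+N(13): 33≡7 → H
L(11)+K(10): 21 → V
V(21)+A(0): 21 → V
X(23)+P(15): 38≡12 → M
N(13)+N(13): 26≡0 → A
N(13)+K(10): 23 → X

FIHVVMAX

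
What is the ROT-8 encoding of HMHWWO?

PUPEEW

H(7): 7+8=15 → P
M(12): 12+8=20 → U
H(7): 7+8=15 → P
W(22): 22+8=30≡4 → E
W(22): 22+8=30≡4 → E
O(14): 14+8=22 → W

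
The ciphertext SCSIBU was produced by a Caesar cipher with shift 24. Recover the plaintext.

UEUKDW

S(18): 18−24=-6≡20 → U
C(2): 2−24=-22≡4 → E
S(18): 18−24=-6≡20 → U
I(8): 8−24=-16≡10 → K
B(1): 1−24=-23≡3 → D
U(20): 20−24=-4≡22 → W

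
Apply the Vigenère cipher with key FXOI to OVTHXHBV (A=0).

TSHPCEPD

Repeat the key across the message: FXOIFXOI
O(14)+F(5): 19 → T
V(21)+X(23): 44≡18 → S
T(19)+O(14): 33≡7 → H
H(7)+I(8): 15 → P
X(23)+F(5): 28≡2 → C
H(7)+X(23): 30≡4 → E
B(1)+O(14): 15 → P
V(21)+I(8): 29≡3 → D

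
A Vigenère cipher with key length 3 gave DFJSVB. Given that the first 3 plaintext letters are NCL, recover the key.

Subtract each crib letter from the matching ciphertext letter (mod 26):
D(3)−N(13)=-10≡16 → Q
F(5)−C(2)=3 → D
J(9)−L(11)=-2≡24 → Y

QDY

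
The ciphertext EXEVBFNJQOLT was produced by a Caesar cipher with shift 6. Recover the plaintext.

YRYPVZHDKIFN

E(4): 4−6=-2≡24 → Y
X(23): 23−6=17 → R
E(4): 4−6=-2≡24 → Y
V(21): 21−6=15 → P
B(1): 1−6=-5≡21 → V
F(5): 5−6=-1≡25 → Z
N(13): 13−6=7 → H
J(9): 9−6=3 → D
Q(16): 16−6=10 → K
O(14): 14−6=8 → I
L(11): 11−6=5 → F
T(19): 19−6=13 → N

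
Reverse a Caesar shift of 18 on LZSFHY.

THANPG

L(11): 11−18=-7≡19 → T
Z(25): 25−18=7 → H
S(18): 18−18=0 → A
F(5): 5−18=-13≡13 → N
H(7): 7−18=-11≡15 → P
Y(24): 24−18=6 → G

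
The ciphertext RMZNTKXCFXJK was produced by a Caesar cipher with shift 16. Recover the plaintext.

BWJXDUHMPHTU

R(17): 17−16=1 → B
M(12): 12−16=-4≡22 → W
Z(25): 25−16=9 → J
N(13): 13−16=-3≡23 → X
T(19): 19−16=3 → D
K(10): 10−16=-6≡20 → U
X(23): 23−16=7 → H
C(2): 2−16=-14≡12 → M
F(5): 5−16=-11≡15 → P
X(23): 23−16=7 → H
J(9): 9−16=-7≡19 → T
K(10): 10−16=-6≡20 → U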